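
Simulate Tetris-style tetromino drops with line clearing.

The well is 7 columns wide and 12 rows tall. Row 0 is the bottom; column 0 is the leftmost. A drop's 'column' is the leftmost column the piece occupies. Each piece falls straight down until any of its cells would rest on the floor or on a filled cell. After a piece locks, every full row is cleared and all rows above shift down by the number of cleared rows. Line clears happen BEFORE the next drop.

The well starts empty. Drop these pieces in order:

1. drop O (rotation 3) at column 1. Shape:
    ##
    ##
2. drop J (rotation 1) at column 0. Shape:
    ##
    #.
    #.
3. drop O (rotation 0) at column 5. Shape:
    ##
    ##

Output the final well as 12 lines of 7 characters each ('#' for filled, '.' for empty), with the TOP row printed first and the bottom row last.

Drop 1: O rot3 at col 1 lands with bottom-row=0; cleared 0 line(s) (total 0); column heights now [0 2 2 0 0 0 0], max=2
Drop 2: J rot1 at col 0 lands with bottom-row=0; cleared 0 line(s) (total 0); column heights now [3 3 2 0 0 0 0], max=3
Drop 3: O rot0 at col 5 lands with bottom-row=0; cleared 0 line(s) (total 0); column heights now [3 3 2 0 0 2 2], max=3

Answer: .......
.......
.......
.......
.......
.......
.......
.......
.......
##.....
###..##
###..##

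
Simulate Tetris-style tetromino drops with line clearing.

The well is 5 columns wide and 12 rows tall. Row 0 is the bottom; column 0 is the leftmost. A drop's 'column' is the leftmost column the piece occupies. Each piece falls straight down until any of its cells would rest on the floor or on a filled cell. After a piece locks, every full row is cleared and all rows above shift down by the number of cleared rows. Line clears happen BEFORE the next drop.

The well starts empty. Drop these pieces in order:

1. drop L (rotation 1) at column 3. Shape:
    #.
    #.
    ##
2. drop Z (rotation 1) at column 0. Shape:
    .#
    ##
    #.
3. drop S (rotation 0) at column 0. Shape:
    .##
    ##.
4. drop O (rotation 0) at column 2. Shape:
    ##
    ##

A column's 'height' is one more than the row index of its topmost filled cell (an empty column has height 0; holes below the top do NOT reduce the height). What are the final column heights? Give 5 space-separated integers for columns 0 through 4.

Drop 1: L rot1 at col 3 lands with bottom-row=0; cleared 0 line(s) (total 0); column heights now [0 0 0 3 1], max=3
Drop 2: Z rot1 at col 0 lands with bottom-row=0; cleared 0 line(s) (total 0); column heights now [2 3 0 3 1], max=3
Drop 3: S rot0 at col 0 lands with bottom-row=3; cleared 0 line(s) (total 0); column heights now [4 5 5 3 1], max=5
Drop 4: O rot0 at col 2 lands with bottom-row=5; cleared 0 line(s) (total 0); column heights now [4 5 7 7 1], max=7

Answer: 4 5 7 7 1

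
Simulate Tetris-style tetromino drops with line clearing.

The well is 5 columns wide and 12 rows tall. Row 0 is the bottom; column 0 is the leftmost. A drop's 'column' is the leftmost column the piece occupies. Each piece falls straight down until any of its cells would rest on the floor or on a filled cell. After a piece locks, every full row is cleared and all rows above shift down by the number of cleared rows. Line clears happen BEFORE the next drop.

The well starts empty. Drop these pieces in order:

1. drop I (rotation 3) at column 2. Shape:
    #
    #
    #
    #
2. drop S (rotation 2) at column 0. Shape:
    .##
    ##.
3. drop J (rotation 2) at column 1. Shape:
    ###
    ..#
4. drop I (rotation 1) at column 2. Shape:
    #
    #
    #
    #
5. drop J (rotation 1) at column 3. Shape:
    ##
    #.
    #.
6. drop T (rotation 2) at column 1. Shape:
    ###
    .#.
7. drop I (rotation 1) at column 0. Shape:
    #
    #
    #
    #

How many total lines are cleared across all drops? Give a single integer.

Answer: 0

Derivation:
Drop 1: I rot3 at col 2 lands with bottom-row=0; cleared 0 line(s) (total 0); column heights now [0 0 4 0 0], max=4
Drop 2: S rot2 at col 0 lands with bottom-row=3; cleared 0 line(s) (total 0); column heights now [4 5 5 0 0], max=5
Drop 3: J rot2 at col 1 lands with bottom-row=4; cleared 0 line(s) (total 0); column heights now [4 6 6 6 0], max=6
Drop 4: I rot1 at col 2 lands with bottom-row=6; cleared 0 line(s) (total 0); column heights now [4 6 10 6 0], max=10
Drop 5: J rot1 at col 3 lands with bottom-row=6; cleared 0 line(s) (total 0); column heights now [4 6 10 9 9], max=10
Drop 6: T rot2 at col 1 lands with bottom-row=10; cleared 0 line(s) (total 0); column heights now [4 12 12 12 9], max=12
Drop 7: I rot1 at col 0 lands with bottom-row=4; cleared 0 line(s) (total 0); column heights now [8 12 12 12 9], max=12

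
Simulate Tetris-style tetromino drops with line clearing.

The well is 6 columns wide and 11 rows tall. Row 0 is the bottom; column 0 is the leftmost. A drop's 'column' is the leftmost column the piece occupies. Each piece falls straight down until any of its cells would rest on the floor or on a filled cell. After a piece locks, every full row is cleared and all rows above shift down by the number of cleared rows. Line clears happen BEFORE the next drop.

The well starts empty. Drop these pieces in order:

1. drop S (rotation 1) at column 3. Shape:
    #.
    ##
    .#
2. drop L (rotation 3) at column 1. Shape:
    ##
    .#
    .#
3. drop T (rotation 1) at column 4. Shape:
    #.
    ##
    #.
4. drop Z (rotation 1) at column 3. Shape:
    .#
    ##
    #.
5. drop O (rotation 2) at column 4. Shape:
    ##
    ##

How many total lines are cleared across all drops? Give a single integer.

Drop 1: S rot1 at col 3 lands with bottom-row=0; cleared 0 line(s) (total 0); column heights now [0 0 0 3 2 0], max=3
Drop 2: L rot3 at col 1 lands with bottom-row=0; cleared 0 line(s) (total 0); column heights now [0 3 3 3 2 0], max=3
Drop 3: T rot1 at col 4 lands with bottom-row=2; cleared 0 line(s) (total 0); column heights now [0 3 3 3 5 4], max=5
Drop 4: Z rot1 at col 3 lands with bottom-row=4; cleared 0 line(s) (total 0); column heights now [0 3 3 6 7 4], max=7
Drop 5: O rot2 at col 4 lands with bottom-row=7; cleared 0 line(s) (total 0); column heights now [0 3 3 6 9 9], max=9

Answer: 0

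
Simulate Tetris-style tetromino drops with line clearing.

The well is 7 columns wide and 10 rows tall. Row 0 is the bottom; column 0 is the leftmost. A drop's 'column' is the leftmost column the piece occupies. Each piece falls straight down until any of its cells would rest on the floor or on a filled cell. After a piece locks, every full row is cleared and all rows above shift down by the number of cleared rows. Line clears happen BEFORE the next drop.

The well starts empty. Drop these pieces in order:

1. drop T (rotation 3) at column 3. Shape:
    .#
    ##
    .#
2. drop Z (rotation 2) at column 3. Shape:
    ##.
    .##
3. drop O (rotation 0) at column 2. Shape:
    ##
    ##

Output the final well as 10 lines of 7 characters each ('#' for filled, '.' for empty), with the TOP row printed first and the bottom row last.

Answer: .......
.......
.......
..##...
..##...
...##..
....##.
....#..
...##..
....#..

Derivation:
Drop 1: T rot3 at col 3 lands with bottom-row=0; cleared 0 line(s) (total 0); column heights now [0 0 0 2 3 0 0], max=3
Drop 2: Z rot2 at col 3 lands with bottom-row=3; cleared 0 line(s) (total 0); column heights now [0 0 0 5 5 4 0], max=5
Drop 3: O rot0 at col 2 lands with bottom-row=5; cleared 0 line(s) (total 0); column heights now [0 0 7 7 5 4 0], max=7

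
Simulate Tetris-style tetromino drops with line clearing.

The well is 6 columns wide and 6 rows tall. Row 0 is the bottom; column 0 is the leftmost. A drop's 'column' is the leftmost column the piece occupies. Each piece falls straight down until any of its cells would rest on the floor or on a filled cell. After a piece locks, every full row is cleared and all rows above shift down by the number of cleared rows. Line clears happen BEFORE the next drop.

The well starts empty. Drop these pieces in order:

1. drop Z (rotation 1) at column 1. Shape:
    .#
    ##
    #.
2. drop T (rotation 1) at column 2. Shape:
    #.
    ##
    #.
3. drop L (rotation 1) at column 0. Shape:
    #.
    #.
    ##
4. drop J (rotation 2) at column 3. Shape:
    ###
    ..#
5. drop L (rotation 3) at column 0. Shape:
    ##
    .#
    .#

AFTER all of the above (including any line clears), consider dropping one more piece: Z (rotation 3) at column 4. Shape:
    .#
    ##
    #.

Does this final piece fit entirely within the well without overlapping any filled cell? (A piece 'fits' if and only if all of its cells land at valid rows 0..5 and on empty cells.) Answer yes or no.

Answer: no

Derivation:
Drop 1: Z rot1 at col 1 lands with bottom-row=0; cleared 0 line(s) (total 0); column heights now [0 2 3 0 0 0], max=3
Drop 2: T rot1 at col 2 lands with bottom-row=3; cleared 0 line(s) (total 0); column heights now [0 2 6 5 0 0], max=6
Drop 3: L rot1 at col 0 lands with bottom-row=2; cleared 0 line(s) (total 0); column heights now [5 3 6 5 0 0], max=6
Drop 4: J rot2 at col 3 lands with bottom-row=4; cleared 0 line(s) (total 0); column heights now [5 3 6 6 6 6], max=6
Drop 5: L rot3 at col 0 lands with bottom-row=3; cleared 1 line(s) (total 1); column heights now [5 5 5 5 0 5], max=5
Test piece Z rot3 at col 4 (width 2): heights before test = [5 5 5 5 0 5]; fits = False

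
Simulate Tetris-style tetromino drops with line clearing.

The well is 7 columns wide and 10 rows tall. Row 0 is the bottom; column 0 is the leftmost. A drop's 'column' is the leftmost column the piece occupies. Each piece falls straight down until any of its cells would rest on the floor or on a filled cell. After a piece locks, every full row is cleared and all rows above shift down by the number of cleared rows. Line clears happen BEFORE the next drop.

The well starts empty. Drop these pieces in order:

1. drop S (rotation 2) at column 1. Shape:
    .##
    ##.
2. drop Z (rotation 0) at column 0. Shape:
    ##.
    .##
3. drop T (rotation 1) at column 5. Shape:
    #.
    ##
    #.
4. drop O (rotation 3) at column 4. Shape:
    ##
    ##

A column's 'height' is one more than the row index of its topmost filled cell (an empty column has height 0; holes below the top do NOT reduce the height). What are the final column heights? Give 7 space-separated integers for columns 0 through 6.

Drop 1: S rot2 at col 1 lands with bottom-row=0; cleared 0 line(s) (total 0); column heights now [0 1 2 2 0 0 0], max=2
Drop 2: Z rot0 at col 0 lands with bottom-row=2; cleared 0 line(s) (total 0); column heights now [4 4 3 2 0 0 0], max=4
Drop 3: T rot1 at col 5 lands with bottom-row=0; cleared 0 line(s) (total 0); column heights now [4 4 3 2 0 3 2], max=4
Drop 4: O rot3 at col 4 lands with bottom-row=3; cleared 0 line(s) (total 0); column heights now [4 4 3 2 5 5 2], max=5

Answer: 4 4 3 2 5 5 2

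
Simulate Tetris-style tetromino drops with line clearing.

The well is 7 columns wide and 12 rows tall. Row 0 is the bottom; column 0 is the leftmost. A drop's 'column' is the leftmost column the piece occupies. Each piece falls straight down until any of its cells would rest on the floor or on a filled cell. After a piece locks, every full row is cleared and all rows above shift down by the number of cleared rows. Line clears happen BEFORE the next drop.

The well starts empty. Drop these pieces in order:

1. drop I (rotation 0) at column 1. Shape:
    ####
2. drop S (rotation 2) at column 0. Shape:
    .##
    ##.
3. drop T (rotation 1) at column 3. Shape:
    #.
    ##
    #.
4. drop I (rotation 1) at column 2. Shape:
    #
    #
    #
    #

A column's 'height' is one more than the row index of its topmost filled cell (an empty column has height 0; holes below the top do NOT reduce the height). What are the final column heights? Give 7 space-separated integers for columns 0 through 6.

Drop 1: I rot0 at col 1 lands with bottom-row=0; cleared 0 line(s) (total 0); column heights now [0 1 1 1 1 0 0], max=1
Drop 2: S rot2 at col 0 lands with bottom-row=1; cleared 0 line(s) (total 0); column heights now [2 3 3 1 1 0 0], max=3
Drop 3: T rot1 at col 3 lands with bottom-row=1; cleared 0 line(s) (total 0); column heights now [2 3 3 4 3 0 0], max=4
Drop 4: I rot1 at col 2 lands with bottom-row=3; cleared 0 line(s) (total 0); column heights now [2 3 7 4 3 0 0], max=7

Answer: 2 3 7 4 3 0 0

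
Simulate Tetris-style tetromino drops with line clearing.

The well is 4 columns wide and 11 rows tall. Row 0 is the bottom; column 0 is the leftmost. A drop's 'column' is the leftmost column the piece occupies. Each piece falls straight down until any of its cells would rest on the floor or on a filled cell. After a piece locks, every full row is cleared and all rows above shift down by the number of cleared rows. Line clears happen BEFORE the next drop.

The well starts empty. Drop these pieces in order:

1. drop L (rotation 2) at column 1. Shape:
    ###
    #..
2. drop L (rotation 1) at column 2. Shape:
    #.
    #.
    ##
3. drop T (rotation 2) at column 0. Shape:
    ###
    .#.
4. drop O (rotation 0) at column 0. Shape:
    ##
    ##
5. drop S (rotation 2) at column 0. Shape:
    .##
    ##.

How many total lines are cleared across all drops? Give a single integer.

Answer: 0

Derivation:
Drop 1: L rot2 at col 1 lands with bottom-row=0; cleared 0 line(s) (total 0); column heights now [0 2 2 2], max=2
Drop 2: L rot1 at col 2 lands with bottom-row=2; cleared 0 line(s) (total 0); column heights now [0 2 5 3], max=5
Drop 3: T rot2 at col 0 lands with bottom-row=4; cleared 0 line(s) (total 0); column heights now [6 6 6 3], max=6
Drop 4: O rot0 at col 0 lands with bottom-row=6; cleared 0 line(s) (total 0); column heights now [8 8 6 3], max=8
Drop 5: S rot2 at col 0 lands with bottom-row=8; cleared 0 line(s) (total 0); column heights now [9 10 10 3], max=10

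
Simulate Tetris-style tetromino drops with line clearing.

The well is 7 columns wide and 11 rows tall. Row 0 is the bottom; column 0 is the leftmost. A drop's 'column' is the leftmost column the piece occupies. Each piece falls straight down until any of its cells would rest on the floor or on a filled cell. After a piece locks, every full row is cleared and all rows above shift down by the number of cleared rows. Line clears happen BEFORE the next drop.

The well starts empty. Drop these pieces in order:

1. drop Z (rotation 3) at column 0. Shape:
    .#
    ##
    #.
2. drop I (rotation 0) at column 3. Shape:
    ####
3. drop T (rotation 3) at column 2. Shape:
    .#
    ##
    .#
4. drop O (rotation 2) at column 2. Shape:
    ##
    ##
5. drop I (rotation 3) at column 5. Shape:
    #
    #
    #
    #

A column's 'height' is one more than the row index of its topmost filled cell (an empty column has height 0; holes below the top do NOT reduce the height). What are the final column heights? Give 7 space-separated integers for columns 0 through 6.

Answer: 2 3 6 6 1 5 1

Derivation:
Drop 1: Z rot3 at col 0 lands with bottom-row=0; cleared 0 line(s) (total 0); column heights now [2 3 0 0 0 0 0], max=3
Drop 2: I rot0 at col 3 lands with bottom-row=0; cleared 0 line(s) (total 0); column heights now [2 3 0 1 1 1 1], max=3
Drop 3: T rot3 at col 2 lands with bottom-row=1; cleared 0 line(s) (total 0); column heights now [2 3 3 4 1 1 1], max=4
Drop 4: O rot2 at col 2 lands with bottom-row=4; cleared 0 line(s) (total 0); column heights now [2 3 6 6 1 1 1], max=6
Drop 5: I rot3 at col 5 lands with bottom-row=1; cleared 0 line(s) (total 0); column heights now [2 3 6 6 1 5 1], max=6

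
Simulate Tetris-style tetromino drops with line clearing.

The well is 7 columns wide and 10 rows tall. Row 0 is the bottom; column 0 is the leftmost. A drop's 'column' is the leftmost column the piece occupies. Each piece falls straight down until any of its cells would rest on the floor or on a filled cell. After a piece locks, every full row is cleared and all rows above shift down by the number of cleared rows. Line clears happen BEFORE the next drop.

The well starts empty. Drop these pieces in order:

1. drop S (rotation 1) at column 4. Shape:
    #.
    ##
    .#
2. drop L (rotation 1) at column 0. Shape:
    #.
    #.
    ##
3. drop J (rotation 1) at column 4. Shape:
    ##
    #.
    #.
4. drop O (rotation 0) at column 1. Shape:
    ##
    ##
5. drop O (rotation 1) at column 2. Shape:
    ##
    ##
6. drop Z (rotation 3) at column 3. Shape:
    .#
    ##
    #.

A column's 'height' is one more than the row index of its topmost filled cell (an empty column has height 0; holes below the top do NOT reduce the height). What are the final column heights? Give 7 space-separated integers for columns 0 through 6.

Drop 1: S rot1 at col 4 lands with bottom-row=0; cleared 0 line(s) (total 0); column heights now [0 0 0 0 3 2 0], max=3
Drop 2: L rot1 at col 0 lands with bottom-row=0; cleared 0 line(s) (total 0); column heights now [3 1 0 0 3 2 0], max=3
Drop 3: J rot1 at col 4 lands with bottom-row=3; cleared 0 line(s) (total 0); column heights now [3 1 0 0 6 6 0], max=6
Drop 4: O rot0 at col 1 lands with bottom-row=1; cleared 0 line(s) (total 0); column heights now [3 3 3 0 6 6 0], max=6
Drop 5: O rot1 at col 2 lands with bottom-row=3; cleared 0 line(s) (total 0); column heights now [3 3 5 5 6 6 0], max=6
Drop 6: Z rot3 at col 3 lands with bottom-row=5; cleared 0 line(s) (total 0); column heights now [3 3 5 7 8 6 0], max=8

Answer: 3 3 5 7 8 6 0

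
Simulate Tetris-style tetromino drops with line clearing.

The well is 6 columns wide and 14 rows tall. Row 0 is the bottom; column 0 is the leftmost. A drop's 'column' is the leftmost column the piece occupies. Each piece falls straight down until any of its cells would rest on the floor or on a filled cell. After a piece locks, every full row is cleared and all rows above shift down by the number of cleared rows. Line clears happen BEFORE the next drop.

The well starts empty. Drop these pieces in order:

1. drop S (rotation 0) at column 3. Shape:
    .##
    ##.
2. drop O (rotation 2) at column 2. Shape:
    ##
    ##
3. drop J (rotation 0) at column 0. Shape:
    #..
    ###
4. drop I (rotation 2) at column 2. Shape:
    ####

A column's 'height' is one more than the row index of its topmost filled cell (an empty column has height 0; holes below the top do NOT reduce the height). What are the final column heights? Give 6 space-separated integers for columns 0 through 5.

Answer: 5 4 5 5 5 5

Derivation:
Drop 1: S rot0 at col 3 lands with bottom-row=0; cleared 0 line(s) (total 0); column heights now [0 0 0 1 2 2], max=2
Drop 2: O rot2 at col 2 lands with bottom-row=1; cleared 0 line(s) (total 0); column heights now [0 0 3 3 2 2], max=3
Drop 3: J rot0 at col 0 lands with bottom-row=3; cleared 0 line(s) (total 0); column heights now [5 4 4 3 2 2], max=5
Drop 4: I rot2 at col 2 lands with bottom-row=4; cleared 0 line(s) (total 0); column heights now [5 4 5 5 5 5], max=5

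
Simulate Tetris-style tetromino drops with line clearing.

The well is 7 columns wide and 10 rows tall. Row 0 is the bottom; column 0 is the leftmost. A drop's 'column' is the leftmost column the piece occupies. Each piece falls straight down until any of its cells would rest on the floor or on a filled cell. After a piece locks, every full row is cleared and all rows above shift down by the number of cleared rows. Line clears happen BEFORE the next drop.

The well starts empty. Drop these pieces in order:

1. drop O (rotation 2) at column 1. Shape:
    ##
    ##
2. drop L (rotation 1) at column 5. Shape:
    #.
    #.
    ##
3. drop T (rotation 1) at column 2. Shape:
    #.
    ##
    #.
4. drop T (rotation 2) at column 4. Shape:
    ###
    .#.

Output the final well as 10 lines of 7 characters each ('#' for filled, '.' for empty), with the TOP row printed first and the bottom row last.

Answer: .......
.......
.......
.......
.......
..#.###
..##.#.
..#..#.
.##..#.
.##..##

Derivation:
Drop 1: O rot2 at col 1 lands with bottom-row=0; cleared 0 line(s) (total 0); column heights now [0 2 2 0 0 0 0], max=2
Drop 2: L rot1 at col 5 lands with bottom-row=0; cleared 0 line(s) (total 0); column heights now [0 2 2 0 0 3 1], max=3
Drop 3: T rot1 at col 2 lands with bottom-row=2; cleared 0 line(s) (total 0); column heights now [0 2 5 4 0 3 1], max=5
Drop 4: T rot2 at col 4 lands with bottom-row=3; cleared 0 line(s) (total 0); column heights now [0 2 5 4 5 5 5], max=5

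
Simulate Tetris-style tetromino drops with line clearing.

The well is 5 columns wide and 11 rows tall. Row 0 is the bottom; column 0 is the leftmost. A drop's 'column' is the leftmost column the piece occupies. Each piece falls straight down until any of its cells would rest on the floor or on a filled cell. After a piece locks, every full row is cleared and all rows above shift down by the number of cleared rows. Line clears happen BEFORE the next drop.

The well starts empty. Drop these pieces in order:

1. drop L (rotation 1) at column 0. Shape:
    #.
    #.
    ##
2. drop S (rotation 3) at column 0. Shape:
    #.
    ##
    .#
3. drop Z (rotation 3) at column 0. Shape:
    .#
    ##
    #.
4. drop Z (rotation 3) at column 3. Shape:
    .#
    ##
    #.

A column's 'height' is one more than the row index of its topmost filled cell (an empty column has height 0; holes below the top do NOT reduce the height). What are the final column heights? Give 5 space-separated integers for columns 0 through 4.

Answer: 7 8 0 2 3

Derivation:
Drop 1: L rot1 at col 0 lands with bottom-row=0; cleared 0 line(s) (total 0); column heights now [3 1 0 0 0], max=3
Drop 2: S rot3 at col 0 lands with bottom-row=2; cleared 0 line(s) (total 0); column heights now [5 4 0 0 0], max=5
Drop 3: Z rot3 at col 0 lands with bottom-row=5; cleared 0 line(s) (total 0); column heights now [7 8 0 0 0], max=8
Drop 4: Z rot3 at col 3 lands with bottom-row=0; cleared 0 line(s) (total 0); column heights now [7 8 0 2 3], max=8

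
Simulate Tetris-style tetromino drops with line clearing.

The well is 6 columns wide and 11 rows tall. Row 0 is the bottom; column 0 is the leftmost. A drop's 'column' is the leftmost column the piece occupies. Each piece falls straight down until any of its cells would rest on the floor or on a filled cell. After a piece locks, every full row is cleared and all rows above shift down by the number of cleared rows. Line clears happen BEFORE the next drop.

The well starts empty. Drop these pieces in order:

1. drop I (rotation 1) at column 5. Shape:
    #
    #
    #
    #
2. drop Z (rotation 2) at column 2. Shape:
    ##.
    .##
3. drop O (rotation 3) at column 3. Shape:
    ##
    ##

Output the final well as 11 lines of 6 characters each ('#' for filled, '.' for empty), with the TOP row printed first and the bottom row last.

Drop 1: I rot1 at col 5 lands with bottom-row=0; cleared 0 line(s) (total 0); column heights now [0 0 0 0 0 4], max=4
Drop 2: Z rot2 at col 2 lands with bottom-row=0; cleared 0 line(s) (total 0); column heights now [0 0 2 2 1 4], max=4
Drop 3: O rot3 at col 3 lands with bottom-row=2; cleared 0 line(s) (total 0); column heights now [0 0 2 4 4 4], max=4

Answer: ......
......
......
......
......
......
......
...###
...###
..##.#
...###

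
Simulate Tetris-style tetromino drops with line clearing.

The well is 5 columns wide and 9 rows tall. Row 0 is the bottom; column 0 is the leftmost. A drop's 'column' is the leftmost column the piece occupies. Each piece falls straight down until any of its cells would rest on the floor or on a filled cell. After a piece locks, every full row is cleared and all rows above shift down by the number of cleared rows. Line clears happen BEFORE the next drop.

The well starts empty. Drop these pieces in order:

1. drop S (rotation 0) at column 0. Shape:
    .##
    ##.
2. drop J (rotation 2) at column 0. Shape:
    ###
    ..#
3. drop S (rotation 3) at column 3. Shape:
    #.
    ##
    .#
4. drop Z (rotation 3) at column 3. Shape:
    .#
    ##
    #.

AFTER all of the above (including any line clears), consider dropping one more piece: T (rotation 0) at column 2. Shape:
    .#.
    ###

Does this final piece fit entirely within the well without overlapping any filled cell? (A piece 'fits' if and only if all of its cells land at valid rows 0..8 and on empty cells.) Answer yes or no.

Drop 1: S rot0 at col 0 lands with bottom-row=0; cleared 0 line(s) (total 0); column heights now [1 2 2 0 0], max=2
Drop 2: J rot2 at col 0 lands with bottom-row=2; cleared 0 line(s) (total 0); column heights now [4 4 4 0 0], max=4
Drop 3: S rot3 at col 3 lands with bottom-row=0; cleared 0 line(s) (total 0); column heights now [4 4 4 3 2], max=4
Drop 4: Z rot3 at col 3 lands with bottom-row=3; cleared 0 line(s) (total 0); column heights now [4 4 4 5 6], max=6
Test piece T rot0 at col 2 (width 3): heights before test = [4 4 4 5 6]; fits = True

Answer: yes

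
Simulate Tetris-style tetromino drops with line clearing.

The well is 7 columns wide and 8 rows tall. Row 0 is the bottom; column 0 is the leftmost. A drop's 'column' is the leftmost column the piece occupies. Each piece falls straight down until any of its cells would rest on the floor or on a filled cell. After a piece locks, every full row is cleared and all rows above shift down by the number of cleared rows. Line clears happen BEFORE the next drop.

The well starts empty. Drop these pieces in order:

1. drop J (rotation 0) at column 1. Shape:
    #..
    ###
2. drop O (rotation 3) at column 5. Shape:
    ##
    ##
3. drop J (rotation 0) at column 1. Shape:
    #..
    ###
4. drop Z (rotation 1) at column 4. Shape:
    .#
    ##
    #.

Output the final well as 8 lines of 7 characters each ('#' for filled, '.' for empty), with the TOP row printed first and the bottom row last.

Drop 1: J rot0 at col 1 lands with bottom-row=0; cleared 0 line(s) (total 0); column heights now [0 2 1 1 0 0 0], max=2
Drop 2: O rot3 at col 5 lands with bottom-row=0; cleared 0 line(s) (total 0); column heights now [0 2 1 1 0 2 2], max=2
Drop 3: J rot0 at col 1 lands with bottom-row=2; cleared 0 line(s) (total 0); column heights now [0 4 3 3 0 2 2], max=4
Drop 4: Z rot1 at col 4 lands with bottom-row=1; cleared 0 line(s) (total 0); column heights now [0 4 3 3 3 4 2], max=4

Answer: .......
.......
.......
.......
.#...#.
.#####.
.#..###
.###.##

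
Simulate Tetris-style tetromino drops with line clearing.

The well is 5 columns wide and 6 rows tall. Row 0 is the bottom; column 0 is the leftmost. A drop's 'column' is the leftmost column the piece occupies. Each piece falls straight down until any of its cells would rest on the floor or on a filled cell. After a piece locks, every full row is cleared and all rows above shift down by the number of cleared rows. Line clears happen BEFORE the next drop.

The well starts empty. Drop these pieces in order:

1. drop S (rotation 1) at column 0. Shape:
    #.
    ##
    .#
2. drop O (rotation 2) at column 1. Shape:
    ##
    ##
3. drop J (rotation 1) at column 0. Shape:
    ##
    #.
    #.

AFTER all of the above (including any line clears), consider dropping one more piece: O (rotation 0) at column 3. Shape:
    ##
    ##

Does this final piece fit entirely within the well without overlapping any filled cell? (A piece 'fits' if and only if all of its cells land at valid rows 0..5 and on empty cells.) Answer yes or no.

Drop 1: S rot1 at col 0 lands with bottom-row=0; cleared 0 line(s) (total 0); column heights now [3 2 0 0 0], max=3
Drop 2: O rot2 at col 1 lands with bottom-row=2; cleared 0 line(s) (total 0); column heights now [3 4 4 0 0], max=4
Drop 3: J rot1 at col 0 lands with bottom-row=3; cleared 0 line(s) (total 0); column heights now [6 6 4 0 0], max=6
Test piece O rot0 at col 3 (width 2): heights before test = [6 6 4 0 0]; fits = True

Answer: yes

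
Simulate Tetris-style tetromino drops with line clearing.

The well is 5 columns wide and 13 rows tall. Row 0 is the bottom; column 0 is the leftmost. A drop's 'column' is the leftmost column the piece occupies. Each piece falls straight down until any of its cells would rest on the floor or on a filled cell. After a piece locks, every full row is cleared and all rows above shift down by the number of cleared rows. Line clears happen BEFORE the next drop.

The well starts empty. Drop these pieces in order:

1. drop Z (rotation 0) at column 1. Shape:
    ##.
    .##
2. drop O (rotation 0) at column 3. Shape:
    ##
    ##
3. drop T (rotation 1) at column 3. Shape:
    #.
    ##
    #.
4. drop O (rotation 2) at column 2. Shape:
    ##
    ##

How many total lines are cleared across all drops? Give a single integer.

Drop 1: Z rot0 at col 1 lands with bottom-row=0; cleared 0 line(s) (total 0); column heights now [0 2 2 1 0], max=2
Drop 2: O rot0 at col 3 lands with bottom-row=1; cleared 0 line(s) (total 0); column heights now [0 2 2 3 3], max=3
Drop 3: T rot1 at col 3 lands with bottom-row=3; cleared 0 line(s) (total 0); column heights now [0 2 2 6 5], max=6
Drop 4: O rot2 at col 2 lands with bottom-row=6; cleared 0 line(s) (total 0); column heights now [0 2 8 8 5], max=8

Answer: 0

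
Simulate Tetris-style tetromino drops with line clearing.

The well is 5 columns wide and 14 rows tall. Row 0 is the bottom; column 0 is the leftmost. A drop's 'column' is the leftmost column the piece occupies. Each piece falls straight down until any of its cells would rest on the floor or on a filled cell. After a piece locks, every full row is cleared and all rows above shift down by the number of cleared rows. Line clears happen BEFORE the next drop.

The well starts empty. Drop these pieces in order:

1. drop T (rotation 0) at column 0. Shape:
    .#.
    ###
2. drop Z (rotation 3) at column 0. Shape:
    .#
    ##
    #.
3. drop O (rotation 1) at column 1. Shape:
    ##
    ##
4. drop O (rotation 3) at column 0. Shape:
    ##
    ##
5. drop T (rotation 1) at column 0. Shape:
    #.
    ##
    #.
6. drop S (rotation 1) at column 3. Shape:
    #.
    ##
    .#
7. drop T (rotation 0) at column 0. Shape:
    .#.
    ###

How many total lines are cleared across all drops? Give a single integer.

Drop 1: T rot0 at col 0 lands with bottom-row=0; cleared 0 line(s) (total 0); column heights now [1 2 1 0 0], max=2
Drop 2: Z rot3 at col 0 lands with bottom-row=1; cleared 0 line(s) (total 0); column heights now [3 4 1 0 0], max=4
Drop 3: O rot1 at col 1 lands with bottom-row=4; cleared 0 line(s) (total 0); column heights now [3 6 6 0 0], max=6
Drop 4: O rot3 at col 0 lands with bottom-row=6; cleared 0 line(s) (total 0); column heights now [8 8 6 0 0], max=8
Drop 5: T rot1 at col 0 lands with bottom-row=8; cleared 0 line(s) (total 0); column heights now [11 10 6 0 0], max=11
Drop 6: S rot1 at col 3 lands with bottom-row=0; cleared 0 line(s) (total 0); column heights now [11 10 6 3 2], max=11
Drop 7: T rot0 at col 0 lands with bottom-row=11; cleared 0 line(s) (total 0); column heights now [12 13 12 3 2], max=13

Answer: 0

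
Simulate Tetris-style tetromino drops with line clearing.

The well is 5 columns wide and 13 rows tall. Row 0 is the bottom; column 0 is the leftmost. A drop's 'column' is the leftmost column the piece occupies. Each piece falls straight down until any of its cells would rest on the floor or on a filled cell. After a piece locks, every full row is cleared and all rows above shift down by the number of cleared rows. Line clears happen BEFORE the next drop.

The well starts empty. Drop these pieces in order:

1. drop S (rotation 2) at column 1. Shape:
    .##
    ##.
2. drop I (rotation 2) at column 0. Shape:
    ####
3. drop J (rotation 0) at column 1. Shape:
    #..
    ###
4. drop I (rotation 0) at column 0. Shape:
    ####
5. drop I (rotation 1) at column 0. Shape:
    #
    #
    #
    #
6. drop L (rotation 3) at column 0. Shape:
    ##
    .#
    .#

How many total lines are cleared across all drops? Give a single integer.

Drop 1: S rot2 at col 1 lands with bottom-row=0; cleared 0 line(s) (total 0); column heights now [0 1 2 2 0], max=2
Drop 2: I rot2 at col 0 lands with bottom-row=2; cleared 0 line(s) (total 0); column heights now [3 3 3 3 0], max=3
Drop 3: J rot0 at col 1 lands with bottom-row=3; cleared 0 line(s) (total 0); column heights now [3 5 4 4 0], max=5
Drop 4: I rot0 at col 0 lands with bottom-row=5; cleared 0 line(s) (total 0); column heights now [6 6 6 6 0], max=6
Drop 5: I rot1 at col 0 lands with bottom-row=6; cleared 0 line(s) (total 0); column heights now [10 6 6 6 0], max=10
Drop 6: L rot3 at col 0 lands with bottom-row=8; cleared 0 line(s) (total 0); column heights now [11 11 6 6 0], max=11

Answer: 0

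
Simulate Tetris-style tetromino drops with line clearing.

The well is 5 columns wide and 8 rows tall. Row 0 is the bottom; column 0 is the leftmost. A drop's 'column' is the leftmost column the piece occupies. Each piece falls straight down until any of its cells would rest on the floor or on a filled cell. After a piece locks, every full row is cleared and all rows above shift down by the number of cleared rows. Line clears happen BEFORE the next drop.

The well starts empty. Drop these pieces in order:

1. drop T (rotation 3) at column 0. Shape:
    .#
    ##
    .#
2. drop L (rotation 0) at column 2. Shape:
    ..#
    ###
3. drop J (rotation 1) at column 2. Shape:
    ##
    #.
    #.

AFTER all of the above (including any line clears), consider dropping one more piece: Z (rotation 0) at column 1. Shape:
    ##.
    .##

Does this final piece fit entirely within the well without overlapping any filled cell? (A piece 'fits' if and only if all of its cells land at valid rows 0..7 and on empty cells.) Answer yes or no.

Answer: yes

Derivation:
Drop 1: T rot3 at col 0 lands with bottom-row=0; cleared 0 line(s) (total 0); column heights now [2 3 0 0 0], max=3
Drop 2: L rot0 at col 2 lands with bottom-row=0; cleared 0 line(s) (total 0); column heights now [2 3 1 1 2], max=3
Drop 3: J rot1 at col 2 lands with bottom-row=1; cleared 0 line(s) (total 0); column heights now [2 3 4 4 2], max=4
Test piece Z rot0 at col 1 (width 3): heights before test = [2 3 4 4 2]; fits = True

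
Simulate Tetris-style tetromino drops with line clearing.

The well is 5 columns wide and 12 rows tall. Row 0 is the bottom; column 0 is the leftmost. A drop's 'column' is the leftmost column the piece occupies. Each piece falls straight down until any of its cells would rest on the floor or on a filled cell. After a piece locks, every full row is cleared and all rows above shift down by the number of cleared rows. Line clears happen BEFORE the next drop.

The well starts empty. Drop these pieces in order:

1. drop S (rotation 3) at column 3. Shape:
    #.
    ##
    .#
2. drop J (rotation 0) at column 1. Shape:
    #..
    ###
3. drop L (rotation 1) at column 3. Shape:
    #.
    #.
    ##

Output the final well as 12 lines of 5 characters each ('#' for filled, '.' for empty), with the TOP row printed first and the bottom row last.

Answer: .....
.....
.....
.....
.....
...#.
...#.
.#.##
.###.
...#.
...##
....#

Derivation:
Drop 1: S rot3 at col 3 lands with bottom-row=0; cleared 0 line(s) (total 0); column heights now [0 0 0 3 2], max=3
Drop 2: J rot0 at col 1 lands with bottom-row=3; cleared 0 line(s) (total 0); column heights now [0 5 4 4 2], max=5
Drop 3: L rot1 at col 3 lands with bottom-row=4; cleared 0 line(s) (total 0); column heights now [0 5 4 7 5], max=7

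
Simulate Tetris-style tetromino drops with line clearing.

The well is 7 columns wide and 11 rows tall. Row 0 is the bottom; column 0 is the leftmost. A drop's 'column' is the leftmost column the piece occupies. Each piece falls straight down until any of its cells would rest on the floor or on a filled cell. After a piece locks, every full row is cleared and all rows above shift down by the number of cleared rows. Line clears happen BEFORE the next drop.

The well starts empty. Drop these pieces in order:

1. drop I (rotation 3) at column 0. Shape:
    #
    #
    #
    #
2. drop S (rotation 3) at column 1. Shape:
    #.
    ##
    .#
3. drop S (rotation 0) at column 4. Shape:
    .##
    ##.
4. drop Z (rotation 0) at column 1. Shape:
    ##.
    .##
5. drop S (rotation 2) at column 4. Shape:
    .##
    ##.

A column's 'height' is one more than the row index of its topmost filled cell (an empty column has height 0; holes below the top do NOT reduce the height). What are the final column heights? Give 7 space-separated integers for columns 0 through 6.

Answer: 4 4 4 3 3 4 4

Derivation:
Drop 1: I rot3 at col 0 lands with bottom-row=0; cleared 0 line(s) (total 0); column heights now [4 0 0 0 0 0 0], max=4
Drop 2: S rot3 at col 1 lands with bottom-row=0; cleared 0 line(s) (total 0); column heights now [4 3 2 0 0 0 0], max=4
Drop 3: S rot0 at col 4 lands with bottom-row=0; cleared 0 line(s) (total 0); column heights now [4 3 2 0 1 2 2], max=4
Drop 4: Z rot0 at col 1 lands with bottom-row=2; cleared 0 line(s) (total 0); column heights now [4 4 4 3 1 2 2], max=4
Drop 5: S rot2 at col 4 lands with bottom-row=2; cleared 0 line(s) (total 0); column heights now [4 4 4 3 3 4 4], max=4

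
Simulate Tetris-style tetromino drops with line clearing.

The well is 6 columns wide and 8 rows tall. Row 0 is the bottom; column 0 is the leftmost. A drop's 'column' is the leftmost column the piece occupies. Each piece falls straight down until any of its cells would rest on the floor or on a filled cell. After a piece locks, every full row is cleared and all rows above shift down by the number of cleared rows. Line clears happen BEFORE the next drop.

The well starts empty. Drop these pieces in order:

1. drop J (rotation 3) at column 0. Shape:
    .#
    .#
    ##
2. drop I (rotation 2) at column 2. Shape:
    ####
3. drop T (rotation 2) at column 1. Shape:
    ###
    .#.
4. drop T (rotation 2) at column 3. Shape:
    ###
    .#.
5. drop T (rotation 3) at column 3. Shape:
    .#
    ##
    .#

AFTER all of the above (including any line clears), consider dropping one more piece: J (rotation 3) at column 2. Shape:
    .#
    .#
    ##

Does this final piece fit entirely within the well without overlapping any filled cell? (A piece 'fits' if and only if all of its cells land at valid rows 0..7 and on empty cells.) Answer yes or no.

Answer: no

Derivation:
Drop 1: J rot3 at col 0 lands with bottom-row=0; cleared 0 line(s) (total 0); column heights now [1 3 0 0 0 0], max=3
Drop 2: I rot2 at col 2 lands with bottom-row=0; cleared 1 line(s) (total 1); column heights now [0 2 0 0 0 0], max=2
Drop 3: T rot2 at col 1 lands with bottom-row=1; cleared 0 line(s) (total 1); column heights now [0 3 3 3 0 0], max=3
Drop 4: T rot2 at col 3 lands with bottom-row=2; cleared 0 line(s) (total 1); column heights now [0 3 3 4 4 4], max=4
Drop 5: T rot3 at col 3 lands with bottom-row=4; cleared 0 line(s) (total 1); column heights now [0 3 3 6 7 4], max=7
Test piece J rot3 at col 2 (width 2): heights before test = [0 3 3 6 7 4]; fits = False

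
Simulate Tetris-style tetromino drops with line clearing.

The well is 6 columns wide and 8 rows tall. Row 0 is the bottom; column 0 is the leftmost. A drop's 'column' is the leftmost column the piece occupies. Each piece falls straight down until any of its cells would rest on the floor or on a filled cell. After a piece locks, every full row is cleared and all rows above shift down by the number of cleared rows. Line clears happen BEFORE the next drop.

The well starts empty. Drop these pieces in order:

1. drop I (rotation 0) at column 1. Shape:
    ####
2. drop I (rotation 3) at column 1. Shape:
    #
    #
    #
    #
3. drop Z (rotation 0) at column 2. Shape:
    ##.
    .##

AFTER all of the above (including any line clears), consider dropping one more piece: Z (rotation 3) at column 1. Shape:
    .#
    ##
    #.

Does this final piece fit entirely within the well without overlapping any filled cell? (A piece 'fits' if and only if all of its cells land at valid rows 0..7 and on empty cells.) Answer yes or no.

Answer: yes

Derivation:
Drop 1: I rot0 at col 1 lands with bottom-row=0; cleared 0 line(s) (total 0); column heights now [0 1 1 1 1 0], max=1
Drop 2: I rot3 at col 1 lands with bottom-row=1; cleared 0 line(s) (total 0); column heights now [0 5 1 1 1 0], max=5
Drop 3: Z rot0 at col 2 lands with bottom-row=1; cleared 0 line(s) (total 0); column heights now [0 5 3 3 2 0], max=5
Test piece Z rot3 at col 1 (width 2): heights before test = [0 5 3 3 2 0]; fits = True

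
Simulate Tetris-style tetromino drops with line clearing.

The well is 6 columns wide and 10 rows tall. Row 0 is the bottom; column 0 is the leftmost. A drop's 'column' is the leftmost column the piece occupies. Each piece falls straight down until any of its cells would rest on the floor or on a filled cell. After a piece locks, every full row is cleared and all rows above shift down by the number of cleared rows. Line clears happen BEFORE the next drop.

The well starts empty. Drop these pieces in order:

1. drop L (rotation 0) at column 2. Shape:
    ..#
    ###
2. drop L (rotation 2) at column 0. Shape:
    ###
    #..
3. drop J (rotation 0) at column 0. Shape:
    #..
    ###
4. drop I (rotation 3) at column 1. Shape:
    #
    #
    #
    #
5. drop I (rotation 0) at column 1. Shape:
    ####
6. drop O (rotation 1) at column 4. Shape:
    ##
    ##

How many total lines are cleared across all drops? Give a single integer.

Answer: 0

Derivation:
Drop 1: L rot0 at col 2 lands with bottom-row=0; cleared 0 line(s) (total 0); column heights now [0 0 1 1 2 0], max=2
Drop 2: L rot2 at col 0 lands with bottom-row=0; cleared 0 line(s) (total 0); column heights now [2 2 2 1 2 0], max=2
Drop 3: J rot0 at col 0 lands with bottom-row=2; cleared 0 line(s) (total 0); column heights now [4 3 3 1 2 0], max=4
Drop 4: I rot3 at col 1 lands with bottom-row=3; cleared 0 line(s) (total 0); column heights now [4 7 3 1 2 0], max=7
Drop 5: I rot0 at col 1 lands with bottom-row=7; cleared 0 line(s) (total 0); column heights now [4 8 8 8 8 0], max=8
Drop 6: O rot1 at col 4 lands with bottom-row=8; cleared 0 line(s) (total 0); column heights now [4 8 8 8 10 10], max=10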